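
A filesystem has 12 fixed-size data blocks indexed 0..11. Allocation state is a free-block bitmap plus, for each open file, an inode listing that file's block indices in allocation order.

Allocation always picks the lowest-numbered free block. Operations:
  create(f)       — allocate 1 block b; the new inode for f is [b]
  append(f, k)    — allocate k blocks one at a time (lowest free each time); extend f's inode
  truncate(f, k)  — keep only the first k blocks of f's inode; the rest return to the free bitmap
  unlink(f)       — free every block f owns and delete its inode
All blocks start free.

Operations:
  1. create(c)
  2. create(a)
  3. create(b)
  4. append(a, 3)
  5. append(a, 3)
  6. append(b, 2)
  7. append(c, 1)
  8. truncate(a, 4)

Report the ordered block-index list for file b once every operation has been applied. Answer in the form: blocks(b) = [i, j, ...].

after create(c) → c:[0]  free=[F...........]
after create(a) → a:[1], c:[0]  free=[FF..........]
after create(b) → a:[1], b:[2], c:[0]  free=[FFF.........]
after append(a, 3) → a:[1, 3, 4, 5], b:[2], c:[0]  free=[FFFFFF......]
after append(a, 3) → a:[1, 3, 4, 5, 6, 7, 8], b:[2], c:[0]  free=[FFFFFFFFF...]
after append(b, 2) → a:[1, 3, 4, 5, 6, 7, 8], b:[2, 9, 10], c:[0]  free=[FFFFFFFFFFF.]
after append(c, 1) → a:[1, 3, 4, 5, 6, 7, 8], b:[2, 9, 10], c:[0, 11]  free=[FFFFFFFFFFFF]
after truncate(a, 4) → a:[1, 3, 4, 5], b:[2, 9, 10], c:[0, 11]  free=[FFFFFF...FFF]

blocks(b) = [2, 9, 10]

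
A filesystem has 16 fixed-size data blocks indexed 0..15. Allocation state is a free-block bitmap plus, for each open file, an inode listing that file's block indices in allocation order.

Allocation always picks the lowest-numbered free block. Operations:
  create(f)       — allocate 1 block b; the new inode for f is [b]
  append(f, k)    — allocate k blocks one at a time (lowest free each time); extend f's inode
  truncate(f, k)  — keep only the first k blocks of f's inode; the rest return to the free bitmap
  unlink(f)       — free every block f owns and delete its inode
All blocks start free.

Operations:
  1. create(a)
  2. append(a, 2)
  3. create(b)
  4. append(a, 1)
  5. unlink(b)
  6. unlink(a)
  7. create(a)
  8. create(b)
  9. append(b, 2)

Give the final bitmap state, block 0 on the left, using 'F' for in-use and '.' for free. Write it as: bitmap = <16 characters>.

create(a): bitmap=F............... | a=[0]
append(a, 2): bitmap=FFF............. | a=[0, 1, 2]
create(b): bitmap=FFFF............ | a=[0, 1, 2] b=[3]
append(a, 1): bitmap=FFFFF........... | a=[0, 1, 2, 4] b=[3]
unlink(b): bitmap=FFF.F........... | a=[0, 1, 2, 4]
unlink(a): bitmap=................ | 
create(a): bitmap=F............... | a=[0]
create(b): bitmap=FF.............. | a=[0] b=[1]
append(b, 2): bitmap=FFFF............ | a=[0] b=[1, 2, 3]

bitmap = FFFF............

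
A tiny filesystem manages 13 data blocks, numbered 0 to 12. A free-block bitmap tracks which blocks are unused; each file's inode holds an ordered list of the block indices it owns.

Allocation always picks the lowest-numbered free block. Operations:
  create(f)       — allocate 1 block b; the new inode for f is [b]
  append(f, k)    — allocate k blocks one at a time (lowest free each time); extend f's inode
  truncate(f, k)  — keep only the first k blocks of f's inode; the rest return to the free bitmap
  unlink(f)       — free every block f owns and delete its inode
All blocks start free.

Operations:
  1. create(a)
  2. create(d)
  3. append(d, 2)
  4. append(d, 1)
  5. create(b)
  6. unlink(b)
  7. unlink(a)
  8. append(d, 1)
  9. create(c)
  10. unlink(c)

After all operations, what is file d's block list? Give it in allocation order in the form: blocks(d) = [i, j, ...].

blocks(d) = [1, 2, 3, 4, 0]

[1] create(a) — a=0 (map F............)
[2] create(d) — a=0 d=1 (map FF...........)
[3] append(d, 2) — a=0 d=1,2,3 (map FFFF.........)
[4] append(d, 1) — a=0 d=1,2,3,4 (map FFFFF........)
[5] create(b) — a=0 b=5 d=1,2,3,4 (map FFFFFF.......)
[6] unlink(b) — a=0 d=1,2,3,4 (map FFFFF........)
[7] unlink(a) — d=1,2,3,4 (map .FFFF........)
[8] append(d, 1) — d=1,2,3,4,0 (map FFFFF........)
[9] create(c) — c=5 d=1,2,3,4,0 (map FFFFFF.......)
[10] unlink(c) — d=1,2,3,4,0 (map FFFFF........)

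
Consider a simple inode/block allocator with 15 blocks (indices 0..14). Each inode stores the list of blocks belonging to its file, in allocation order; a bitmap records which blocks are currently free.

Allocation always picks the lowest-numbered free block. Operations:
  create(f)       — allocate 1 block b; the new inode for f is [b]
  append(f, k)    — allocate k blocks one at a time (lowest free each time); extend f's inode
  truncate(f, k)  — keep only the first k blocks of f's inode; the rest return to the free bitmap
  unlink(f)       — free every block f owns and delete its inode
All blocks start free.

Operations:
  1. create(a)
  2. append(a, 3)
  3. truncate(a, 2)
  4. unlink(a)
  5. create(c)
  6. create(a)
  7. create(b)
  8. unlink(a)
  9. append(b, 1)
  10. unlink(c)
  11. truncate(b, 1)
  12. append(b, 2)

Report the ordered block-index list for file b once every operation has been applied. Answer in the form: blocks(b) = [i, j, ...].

[1] create(a) — a=0 (map F..............)
[2] append(a, 3) — a=0,1,2,3 (map FFFF...........)
[3] truncate(a, 2) — a=0,1 (map FF.............)
[4] unlink(a) —  (map ...............)
[5] create(c) — c=0 (map F..............)
[6] create(a) — a=1 c=0 (map FF.............)
[7] create(b) — a=1 b=2 c=0 (map FFF............)
[8] unlink(a) — b=2 c=0 (map F.F............)
[9] append(b, 1) — b=2,1 c=0 (map FFF............)
[10] unlink(c) — b=2,1 (map .FF............)
[11] truncate(b, 1) — b=2 (map ..F............)
[12] append(b, 2) — b=2,0,1 (map FFF............)

blocks(b) = [2, 0, 1]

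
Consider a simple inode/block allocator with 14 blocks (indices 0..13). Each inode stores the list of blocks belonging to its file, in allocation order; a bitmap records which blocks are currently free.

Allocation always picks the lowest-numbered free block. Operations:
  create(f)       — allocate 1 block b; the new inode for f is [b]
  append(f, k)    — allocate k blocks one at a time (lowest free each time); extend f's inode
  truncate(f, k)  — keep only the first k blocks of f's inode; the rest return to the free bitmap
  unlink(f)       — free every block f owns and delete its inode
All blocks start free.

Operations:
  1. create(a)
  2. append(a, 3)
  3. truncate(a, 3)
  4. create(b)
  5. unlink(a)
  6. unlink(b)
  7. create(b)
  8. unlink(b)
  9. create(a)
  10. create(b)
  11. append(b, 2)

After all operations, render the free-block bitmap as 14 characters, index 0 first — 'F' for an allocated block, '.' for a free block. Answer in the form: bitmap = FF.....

bitmap = FFFF..........

[1] create(a) — a=0 (map F.............)
[2] append(a, 3) — a=0,1,2,3 (map FFFF..........)
[3] truncate(a, 3) — a=0,1,2 (map FFF...........)
[4] create(b) — a=0,1,2 b=3 (map FFFF..........)
[5] unlink(a) — b=3 (map ...F..........)
[6] unlink(b) —  (map ..............)
[7] create(b) — b=0 (map F.............)
[8] unlink(b) —  (map ..............)
[9] create(a) — a=0 (map F.............)
[10] create(b) — a=0 b=1 (map FF............)
[11] append(b, 2) — a=0 b=1,2,3 (map FFFF..........)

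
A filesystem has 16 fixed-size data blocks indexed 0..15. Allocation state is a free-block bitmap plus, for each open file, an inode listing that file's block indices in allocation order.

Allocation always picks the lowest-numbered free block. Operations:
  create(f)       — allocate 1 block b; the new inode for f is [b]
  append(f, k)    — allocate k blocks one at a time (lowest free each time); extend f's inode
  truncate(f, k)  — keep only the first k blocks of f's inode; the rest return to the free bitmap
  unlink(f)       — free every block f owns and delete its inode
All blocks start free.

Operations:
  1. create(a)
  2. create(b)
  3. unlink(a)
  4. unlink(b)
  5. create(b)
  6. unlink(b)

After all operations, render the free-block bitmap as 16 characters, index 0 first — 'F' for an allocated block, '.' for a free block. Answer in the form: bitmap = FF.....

[1] create(a) — a=0 (map F...............)
[2] create(b) — a=0 b=1 (map FF..............)
[3] unlink(a) — b=1 (map .F..............)
[4] unlink(b) —  (map ................)
[5] create(b) — b=0 (map F...............)
[6] unlink(b) —  (map ................)

bitmap = ................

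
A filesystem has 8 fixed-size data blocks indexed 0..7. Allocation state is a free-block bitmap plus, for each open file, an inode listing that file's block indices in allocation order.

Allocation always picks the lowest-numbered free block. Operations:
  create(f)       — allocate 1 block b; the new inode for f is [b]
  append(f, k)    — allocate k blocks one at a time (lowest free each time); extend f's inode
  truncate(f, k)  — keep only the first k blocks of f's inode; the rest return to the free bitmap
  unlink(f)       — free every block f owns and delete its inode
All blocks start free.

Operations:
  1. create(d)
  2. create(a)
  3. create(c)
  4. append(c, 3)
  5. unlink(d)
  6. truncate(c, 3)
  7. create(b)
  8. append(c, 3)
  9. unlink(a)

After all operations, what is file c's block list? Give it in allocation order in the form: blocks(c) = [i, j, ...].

[1] create(d) — d=0 (map F.......)
[2] create(a) — a=1 d=0 (map FF......)
[3] create(c) — a=1 c=2 d=0 (map FFF.....)
[4] append(c, 3) — a=1 c=2,3,4,5 d=0 (map FFFFFF..)
[5] unlink(d) — a=1 c=2,3,4,5 (map .FFFFF..)
[6] truncate(c, 3) — a=1 c=2,3,4 (map .FFFF...)
[7] create(b) — a=1 b=0 c=2,3,4 (map FFFFF...)
[8] append(c, 3) — a=1 b=0 c=2,3,4,5,6,7 (map FFFFFFFF)
[9] unlink(a) — b=0 c=2,3,4,5,6,7 (map F.FFFFFF)

blocks(c) = [2, 3, 4, 5, 6, 7]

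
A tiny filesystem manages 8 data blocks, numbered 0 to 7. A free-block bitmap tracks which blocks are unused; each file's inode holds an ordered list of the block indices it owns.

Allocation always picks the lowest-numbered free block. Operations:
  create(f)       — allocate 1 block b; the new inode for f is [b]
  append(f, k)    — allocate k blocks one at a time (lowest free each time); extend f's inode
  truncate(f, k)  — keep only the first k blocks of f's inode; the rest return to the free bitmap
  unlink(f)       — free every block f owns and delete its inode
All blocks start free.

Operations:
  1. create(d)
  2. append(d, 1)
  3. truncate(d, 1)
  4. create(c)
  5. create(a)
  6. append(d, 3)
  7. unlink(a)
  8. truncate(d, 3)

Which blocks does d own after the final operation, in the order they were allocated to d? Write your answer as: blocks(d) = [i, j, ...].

blocks(d) = [0, 3, 4]

create(d): bitmap=F....... | d=[0]
append(d, 1): bitmap=FF...... | d=[0, 1]
truncate(d, 1): bitmap=F....... | d=[0]
create(c): bitmap=FF...... | c=[1] d=[0]
create(a): bitmap=FFF..... | a=[2] c=[1] d=[0]
append(d, 3): bitmap=FFFFFF.. | a=[2] c=[1] d=[0, 3, 4, 5]
unlink(a): bitmap=FF.FFF.. | c=[1] d=[0, 3, 4, 5]
truncate(d, 3): bitmap=FF.FF... | c=[1] d=[0, 3, 4]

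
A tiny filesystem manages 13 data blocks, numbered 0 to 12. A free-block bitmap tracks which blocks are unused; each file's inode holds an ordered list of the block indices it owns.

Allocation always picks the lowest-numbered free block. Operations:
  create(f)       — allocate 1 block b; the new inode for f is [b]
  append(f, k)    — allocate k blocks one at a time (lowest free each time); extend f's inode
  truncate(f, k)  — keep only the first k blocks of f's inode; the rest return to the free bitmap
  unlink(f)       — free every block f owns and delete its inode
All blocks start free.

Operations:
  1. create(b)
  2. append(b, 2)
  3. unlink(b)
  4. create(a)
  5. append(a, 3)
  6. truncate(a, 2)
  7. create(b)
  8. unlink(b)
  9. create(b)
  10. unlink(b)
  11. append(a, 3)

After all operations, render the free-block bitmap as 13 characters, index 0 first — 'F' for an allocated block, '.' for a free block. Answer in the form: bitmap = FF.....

after create(b) → b:[0]  free=[F............]
after append(b, 2) → b:[0, 1, 2]  free=[FFF..........]
after unlink(b) →   free=[.............]
after create(a) → a:[0]  free=[F............]
after append(a, 3) → a:[0, 1, 2, 3]  free=[FFFF.........]
after truncate(a, 2) → a:[0, 1]  free=[FF...........]
after create(b) → a:[0, 1], b:[2]  free=[FFF..........]
after unlink(b) → a:[0, 1]  free=[FF...........]
after create(b) → a:[0, 1], b:[2]  free=[FFF..........]
after unlink(b) → a:[0, 1]  free=[FF...........]
after append(a, 3) → a:[0, 1, 2, 3, 4]  free=[FFFFF........]

bitmap = FFFFF........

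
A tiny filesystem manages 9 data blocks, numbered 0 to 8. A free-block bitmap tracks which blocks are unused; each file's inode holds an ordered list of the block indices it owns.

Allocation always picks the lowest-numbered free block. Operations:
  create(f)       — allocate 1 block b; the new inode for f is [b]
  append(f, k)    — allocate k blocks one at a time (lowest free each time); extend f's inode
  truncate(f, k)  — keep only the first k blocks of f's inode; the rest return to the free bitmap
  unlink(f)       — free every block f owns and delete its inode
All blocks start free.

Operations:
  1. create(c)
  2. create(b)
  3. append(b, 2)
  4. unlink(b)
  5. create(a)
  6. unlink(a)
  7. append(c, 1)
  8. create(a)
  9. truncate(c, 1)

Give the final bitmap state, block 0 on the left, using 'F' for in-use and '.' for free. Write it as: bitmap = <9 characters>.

  1. create(c)  ⇒  F........  {c→[0]}
  2. create(b)  ⇒  FF.......  {b→[1]; c→[0]}
  3. append(b, 2)  ⇒  FFFF.....  {b→[1, 2, 3]; c→[0]}
  4. unlink(b)  ⇒  F........  {c→[0]}
  5. create(a)  ⇒  FF.......  {a→[1]; c→[0]}
  6. unlink(a)  ⇒  F........  {c→[0]}
  7. append(c, 1)  ⇒  FF.......  {c→[0, 1]}
  8. create(a)  ⇒  FFF......  {a→[2]; c→[0, 1]}
  9. truncate(c, 1)  ⇒  F.F......  {a→[2]; c→[0]}

bitmap = F.F......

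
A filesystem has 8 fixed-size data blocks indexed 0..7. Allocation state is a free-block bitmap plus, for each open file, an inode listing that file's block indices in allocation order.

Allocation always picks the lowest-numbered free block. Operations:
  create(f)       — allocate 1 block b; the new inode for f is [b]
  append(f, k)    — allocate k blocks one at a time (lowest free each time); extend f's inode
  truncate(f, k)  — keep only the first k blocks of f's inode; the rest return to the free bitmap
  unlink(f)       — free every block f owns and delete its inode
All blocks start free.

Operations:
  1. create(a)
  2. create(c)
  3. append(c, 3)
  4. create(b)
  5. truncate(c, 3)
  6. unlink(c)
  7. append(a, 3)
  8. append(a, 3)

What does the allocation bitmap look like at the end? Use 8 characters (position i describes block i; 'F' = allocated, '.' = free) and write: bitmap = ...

after create(a) → a:[0]  free=[F.......]
after create(c) → a:[0], c:[1]  free=[FF......]
after append(c, 3) → a:[0], c:[1, 2, 3, 4]  free=[FFFFF...]
after create(b) → a:[0], b:[5], c:[1, 2, 3, 4]  free=[FFFFFF..]
after truncate(c, 3) → a:[0], b:[5], c:[1, 2, 3]  free=[FFFF.F..]
after unlink(c) → a:[0], b:[5]  free=[F....F..]
after append(a, 3) → a:[0, 1, 2, 3], b:[5]  free=[FFFF.F..]
after append(a, 3) → a:[0, 1, 2, 3, 4, 6, 7], b:[5]  free=[FFFFFFFF]

bitmap = FFFFFFFF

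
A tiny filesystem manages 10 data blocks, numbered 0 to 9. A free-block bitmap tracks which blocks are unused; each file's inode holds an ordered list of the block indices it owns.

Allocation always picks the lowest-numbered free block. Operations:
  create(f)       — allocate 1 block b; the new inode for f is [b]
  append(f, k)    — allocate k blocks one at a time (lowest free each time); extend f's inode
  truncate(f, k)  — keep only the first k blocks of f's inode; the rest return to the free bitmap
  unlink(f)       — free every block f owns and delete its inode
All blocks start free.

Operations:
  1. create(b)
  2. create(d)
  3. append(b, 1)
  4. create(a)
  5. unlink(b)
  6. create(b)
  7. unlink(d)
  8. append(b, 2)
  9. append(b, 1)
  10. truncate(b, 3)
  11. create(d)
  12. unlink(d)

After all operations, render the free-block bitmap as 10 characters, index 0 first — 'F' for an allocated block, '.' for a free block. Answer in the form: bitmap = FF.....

bitmap = FFFF......

after create(b) → b:[0]  free=[F.........]
after create(d) → b:[0], d:[1]  free=[FF........]
after append(b, 1) → b:[0, 2], d:[1]  free=[FFF.......]
after create(a) → a:[3], b:[0, 2], d:[1]  free=[FFFF......]
after unlink(b) → a:[3], d:[1]  free=[.F.F......]
after create(b) → a:[3], b:[0], d:[1]  free=[FF.F......]
after unlink(d) → a:[3], b:[0]  free=[F..F......]
after append(b, 2) → a:[3], b:[0, 1, 2]  free=[FFFF......]
after append(b, 1) → a:[3], b:[0, 1, 2, 4]  free=[FFFFF.....]
after truncate(b, 3) → a:[3], b:[0, 1, 2]  free=[FFFF......]
after create(d) → a:[3], b:[0, 1, 2], d:[4]  free=[FFFFF.....]
after unlink(d) → a:[3], b:[0, 1, 2]  free=[FFFF......]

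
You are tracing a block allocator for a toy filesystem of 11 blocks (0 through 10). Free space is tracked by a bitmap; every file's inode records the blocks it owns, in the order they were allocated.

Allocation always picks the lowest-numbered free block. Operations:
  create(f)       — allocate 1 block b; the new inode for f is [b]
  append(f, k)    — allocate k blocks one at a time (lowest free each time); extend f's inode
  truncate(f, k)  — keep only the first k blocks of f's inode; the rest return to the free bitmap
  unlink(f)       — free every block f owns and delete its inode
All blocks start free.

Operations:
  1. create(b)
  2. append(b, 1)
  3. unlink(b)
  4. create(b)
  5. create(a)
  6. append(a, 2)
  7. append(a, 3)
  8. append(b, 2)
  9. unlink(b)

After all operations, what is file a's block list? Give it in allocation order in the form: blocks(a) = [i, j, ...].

blocks(a) = [1, 2, 3, 4, 5, 6]

after create(b) → b:[0]  free=[F..........]
after append(b, 1) → b:[0, 1]  free=[FF.........]
after unlink(b) →   free=[...........]
after create(b) → b:[0]  free=[F..........]
after create(a) → a:[1], b:[0]  free=[FF.........]
after append(a, 2) → a:[1, 2, 3], b:[0]  free=[FFFF.......]
after append(a, 3) → a:[1, 2, 3, 4, 5, 6], b:[0]  free=[FFFFFFF....]
after append(b, 2) → a:[1, 2, 3, 4, 5, 6], b:[0, 7, 8]  free=[FFFFFFFFF..]
after unlink(b) → a:[1, 2, 3, 4, 5, 6]  free=[.FFFFFF....]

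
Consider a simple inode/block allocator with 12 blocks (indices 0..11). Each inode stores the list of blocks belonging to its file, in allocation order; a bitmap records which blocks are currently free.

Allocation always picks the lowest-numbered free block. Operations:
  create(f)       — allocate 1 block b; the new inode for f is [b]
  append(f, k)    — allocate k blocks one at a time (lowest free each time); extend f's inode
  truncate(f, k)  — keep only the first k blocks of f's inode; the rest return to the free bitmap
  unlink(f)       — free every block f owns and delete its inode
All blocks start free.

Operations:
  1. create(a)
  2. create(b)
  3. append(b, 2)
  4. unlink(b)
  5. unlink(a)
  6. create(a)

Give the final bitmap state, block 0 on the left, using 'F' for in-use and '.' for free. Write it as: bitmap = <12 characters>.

bitmap = F...........

create(a): bitmap=F........... | a=[0]
create(b): bitmap=FF.......... | a=[0] b=[1]
append(b, 2): bitmap=FFFF........ | a=[0] b=[1, 2, 3]
unlink(b): bitmap=F........... | a=[0]
unlink(a): bitmap=............ | 
create(a): bitmap=F........... | a=[0]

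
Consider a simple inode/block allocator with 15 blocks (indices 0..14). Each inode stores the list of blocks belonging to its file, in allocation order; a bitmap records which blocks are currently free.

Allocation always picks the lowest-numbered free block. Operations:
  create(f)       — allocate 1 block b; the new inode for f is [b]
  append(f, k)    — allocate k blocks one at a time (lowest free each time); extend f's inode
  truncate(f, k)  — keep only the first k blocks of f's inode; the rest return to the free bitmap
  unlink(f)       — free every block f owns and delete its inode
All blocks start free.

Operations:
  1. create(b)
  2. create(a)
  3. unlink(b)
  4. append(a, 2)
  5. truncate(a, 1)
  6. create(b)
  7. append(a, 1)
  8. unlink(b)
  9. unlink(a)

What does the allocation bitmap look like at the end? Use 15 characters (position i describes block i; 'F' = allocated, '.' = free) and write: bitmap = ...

bitmap = ...............

after create(b) → b:[0]  free=[F..............]
after create(a) → a:[1], b:[0]  free=[FF.............]
after unlink(b) → a:[1]  free=[.F.............]
after append(a, 2) → a:[1, 0, 2]  free=[FFF............]
after truncate(a, 1) → a:[1]  free=[.F.............]
after create(b) → a:[1], b:[0]  free=[FF.............]
after append(a, 1) → a:[1, 2], b:[0]  free=[FFF............]
after unlink(b) → a:[1, 2]  free=[.FF............]
after unlink(a) →   free=[...............]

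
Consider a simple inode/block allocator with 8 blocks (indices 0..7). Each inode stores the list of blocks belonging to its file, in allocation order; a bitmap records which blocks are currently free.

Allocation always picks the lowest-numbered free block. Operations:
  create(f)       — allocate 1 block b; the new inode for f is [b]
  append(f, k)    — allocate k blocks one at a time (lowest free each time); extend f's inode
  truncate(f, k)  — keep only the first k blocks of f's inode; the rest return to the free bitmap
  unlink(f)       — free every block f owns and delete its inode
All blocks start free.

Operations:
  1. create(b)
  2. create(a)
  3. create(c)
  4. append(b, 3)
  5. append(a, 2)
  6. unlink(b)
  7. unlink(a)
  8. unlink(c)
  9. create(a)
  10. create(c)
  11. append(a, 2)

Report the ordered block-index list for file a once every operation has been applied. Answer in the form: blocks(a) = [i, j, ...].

  1. create(b)  ⇒  F.......  {b→[0]}
  2. create(a)  ⇒  FF......  {a→[1]; b→[0]}
  3. create(c)  ⇒  FFF.....  {a→[1]; b→[0]; c→[2]}
  4. append(b, 3)  ⇒  FFFFFF..  {a→[1]; b→[0, 3, 4, 5]; c→[2]}
  5. append(a, 2)  ⇒  FFFFFFFF  {a→[1, 6, 7]; b→[0, 3, 4, 5]; c→[2]}
  6. unlink(b)  ⇒  .FF...FF  {a→[1, 6, 7]; c→[2]}
  7. unlink(a)  ⇒  ..F.....  {c→[2]}
  8. unlink(c)  ⇒  ........  {}
  9. create(a)  ⇒  F.......  {a→[0]}
  10. create(c)  ⇒  FF......  {a→[0]; c→[1]}
  11. append(a, 2)  ⇒  FFFF....  {a→[0, 2, 3]; c→[1]}

blocks(a) = [0, 2, 3]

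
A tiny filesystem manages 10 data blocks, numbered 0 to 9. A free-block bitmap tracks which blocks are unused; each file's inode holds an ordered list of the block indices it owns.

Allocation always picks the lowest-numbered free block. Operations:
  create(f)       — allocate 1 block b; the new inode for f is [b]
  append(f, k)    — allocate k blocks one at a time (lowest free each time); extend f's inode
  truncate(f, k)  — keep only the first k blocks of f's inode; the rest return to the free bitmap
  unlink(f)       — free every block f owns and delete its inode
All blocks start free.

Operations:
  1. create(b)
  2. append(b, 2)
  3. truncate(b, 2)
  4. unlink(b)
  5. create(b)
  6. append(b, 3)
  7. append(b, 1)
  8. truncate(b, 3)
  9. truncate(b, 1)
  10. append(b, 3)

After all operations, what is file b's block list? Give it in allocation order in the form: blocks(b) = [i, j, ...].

after create(b) → b:[0]  free=[F.........]
after append(b, 2) → b:[0, 1, 2]  free=[FFF.......]
after truncate(b, 2) → b:[0, 1]  free=[FF........]
after unlink(b) →   free=[..........]
after create(b) → b:[0]  free=[F.........]
after append(b, 3) → b:[0, 1, 2, 3]  free=[FFFF......]
after append(b, 1) → b:[0, 1, 2, 3, 4]  free=[FFFFF.....]
after truncate(b, 3) → b:[0, 1, 2]  free=[FFF.......]
after truncate(b, 1) → b:[0]  free=[F.........]
after append(b, 3) → b:[0, 1, 2, 3]  free=[FFFF......]

blocks(b) = [0, 1, 2, 3]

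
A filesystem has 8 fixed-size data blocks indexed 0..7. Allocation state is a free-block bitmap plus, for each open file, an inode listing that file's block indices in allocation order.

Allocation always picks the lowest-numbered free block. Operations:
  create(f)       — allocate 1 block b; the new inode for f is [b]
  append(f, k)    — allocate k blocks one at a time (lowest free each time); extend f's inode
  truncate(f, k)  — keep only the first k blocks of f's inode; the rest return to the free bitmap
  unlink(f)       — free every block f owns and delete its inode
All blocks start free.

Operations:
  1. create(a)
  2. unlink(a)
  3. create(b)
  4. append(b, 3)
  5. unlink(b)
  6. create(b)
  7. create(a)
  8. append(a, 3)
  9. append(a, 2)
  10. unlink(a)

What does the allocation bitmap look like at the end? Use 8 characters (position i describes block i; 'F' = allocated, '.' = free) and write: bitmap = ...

bitmap = F.......

after create(a) → a:[0]  free=[F.......]
after unlink(a) →   free=[........]
after create(b) → b:[0]  free=[F.......]
after append(b, 3) → b:[0, 1, 2, 3]  free=[FFFF....]
after unlink(b) →   free=[........]
after create(b) → b:[0]  free=[F.......]
after create(a) → a:[1], b:[0]  free=[FF......]
after append(a, 3) → a:[1, 2, 3, 4], b:[0]  free=[FFFFF...]
after append(a, 2) → a:[1, 2, 3, 4, 5, 6], b:[0]  free=[FFFFFFF.]
after unlink(a) → b:[0]  free=[F.......]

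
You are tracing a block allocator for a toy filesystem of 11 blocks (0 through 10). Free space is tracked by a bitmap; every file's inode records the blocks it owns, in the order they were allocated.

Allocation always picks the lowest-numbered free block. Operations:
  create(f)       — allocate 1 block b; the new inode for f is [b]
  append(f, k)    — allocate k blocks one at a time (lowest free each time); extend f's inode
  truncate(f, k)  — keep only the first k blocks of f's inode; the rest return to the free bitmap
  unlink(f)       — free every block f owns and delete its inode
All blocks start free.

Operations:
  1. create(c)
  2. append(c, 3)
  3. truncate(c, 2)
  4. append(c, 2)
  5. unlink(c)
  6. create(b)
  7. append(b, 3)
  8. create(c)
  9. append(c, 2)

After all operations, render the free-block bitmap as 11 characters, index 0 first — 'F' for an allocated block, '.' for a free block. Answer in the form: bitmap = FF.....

bitmap = FFFFFFF....

after create(c) → c:[0]  free=[F..........]
after append(c, 3) → c:[0, 1, 2, 3]  free=[FFFF.......]
after truncate(c, 2) → c:[0, 1]  free=[FF.........]
after append(c, 2) → c:[0, 1, 2, 3]  free=[FFFF.......]
after unlink(c) →   free=[...........]
after create(b) → b:[0]  free=[F..........]
after append(b, 3) → b:[0, 1, 2, 3]  free=[FFFF.......]
after create(c) → b:[0, 1, 2, 3], c:[4]  free=[FFFFF......]
after append(c, 2) → b:[0, 1, 2, 3], c:[4, 5, 6]  free=[FFFFFFF....]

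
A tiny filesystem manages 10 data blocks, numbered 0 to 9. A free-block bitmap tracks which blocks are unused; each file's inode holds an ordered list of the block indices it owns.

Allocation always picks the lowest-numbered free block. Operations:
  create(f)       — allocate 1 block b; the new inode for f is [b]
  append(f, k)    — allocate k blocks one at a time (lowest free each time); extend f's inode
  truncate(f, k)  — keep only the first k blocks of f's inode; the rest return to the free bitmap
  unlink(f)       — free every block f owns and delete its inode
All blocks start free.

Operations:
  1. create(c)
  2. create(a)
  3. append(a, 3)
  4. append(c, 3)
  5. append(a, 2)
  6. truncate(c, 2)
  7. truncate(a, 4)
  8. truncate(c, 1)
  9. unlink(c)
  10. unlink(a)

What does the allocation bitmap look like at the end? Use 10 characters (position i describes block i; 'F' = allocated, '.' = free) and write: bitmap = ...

[1] create(c) — c=0 (map F.........)
[2] create(a) — a=1 c=0 (map FF........)
[3] append(a, 3) — a=1,2,3,4 c=0 (map FFFFF.....)
[4] append(c, 3) — a=1,2,3,4 c=0,5,6,7 (map FFFFFFFF..)
[5] append(a, 2) — a=1,2,3,4,8,9 c=0,5,6,7 (map FFFFFFFFFF)
[6] truncate(c, 2) — a=1,2,3,4,8,9 c=0,5 (map FFFFFF..FF)
[7] truncate(a, 4) — a=1,2,3,4 c=0,5 (map FFFFFF....)
[8] truncate(c, 1) — a=1,2,3,4 c=0 (map FFFFF.....)
[9] unlink(c) — a=1,2,3,4 (map .FFFF.....)
[10] unlink(a) —  (map ..........)

bitmap = ..........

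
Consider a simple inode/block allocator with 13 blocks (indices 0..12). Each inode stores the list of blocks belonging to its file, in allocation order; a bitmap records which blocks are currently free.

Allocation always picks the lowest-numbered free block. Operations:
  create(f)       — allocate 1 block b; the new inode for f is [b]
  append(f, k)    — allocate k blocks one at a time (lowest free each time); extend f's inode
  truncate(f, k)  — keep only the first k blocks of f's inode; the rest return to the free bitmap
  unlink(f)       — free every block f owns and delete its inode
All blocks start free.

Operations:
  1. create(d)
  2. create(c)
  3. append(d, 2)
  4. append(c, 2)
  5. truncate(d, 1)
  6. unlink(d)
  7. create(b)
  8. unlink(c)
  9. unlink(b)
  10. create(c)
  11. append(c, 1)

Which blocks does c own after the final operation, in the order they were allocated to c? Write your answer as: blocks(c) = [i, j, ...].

blocks(c) = [0, 1]

after create(d) → d:[0]  free=[F............]
after create(c) → c:[1], d:[0]  free=[FF...........]
after append(d, 2) → c:[1], d:[0, 2, 3]  free=[FFFF.........]
after append(c, 2) → c:[1, 4, 5], d:[0, 2, 3]  free=[FFFFFF.......]
after truncate(d, 1) → c:[1, 4, 5], d:[0]  free=[FF..FF.......]
after unlink(d) → c:[1, 4, 5]  free=[.F..FF.......]
after create(b) → b:[0], c:[1, 4, 5]  free=[FF..FF.......]
after unlink(c) → b:[0]  free=[F............]
after unlink(b) →   free=[.............]
after create(c) → c:[0]  free=[F............]
after append(c, 1) → c:[0, 1]  free=[FF...........]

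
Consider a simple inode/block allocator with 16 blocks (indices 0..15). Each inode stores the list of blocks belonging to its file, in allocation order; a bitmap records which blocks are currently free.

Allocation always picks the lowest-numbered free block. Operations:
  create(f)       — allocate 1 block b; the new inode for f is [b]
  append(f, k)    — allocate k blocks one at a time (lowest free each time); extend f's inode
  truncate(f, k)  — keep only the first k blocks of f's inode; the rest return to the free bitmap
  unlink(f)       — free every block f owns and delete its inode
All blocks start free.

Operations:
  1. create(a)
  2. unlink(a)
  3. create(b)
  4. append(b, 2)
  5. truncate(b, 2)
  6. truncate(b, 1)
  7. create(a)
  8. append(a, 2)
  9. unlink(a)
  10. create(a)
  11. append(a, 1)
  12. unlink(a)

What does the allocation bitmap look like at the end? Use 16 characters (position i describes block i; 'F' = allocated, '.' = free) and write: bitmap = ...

after create(a) → a:[0]  free=[F...............]
after unlink(a) →   free=[................]
after create(b) → b:[0]  free=[F...............]
after append(b, 2) → b:[0, 1, 2]  free=[FFF.............]
after truncate(b, 2) → b:[0, 1]  free=[FF..............]
after truncate(b, 1) → b:[0]  free=[F...............]
after create(a) → a:[1], b:[0]  free=[FF..............]
after append(a, 2) → a:[1, 2, 3], b:[0]  free=[FFFF............]
after unlink(a) → b:[0]  free=[F...............]
after create(a) → a:[1], b:[0]  free=[FF..............]
after append(a, 1) → a:[1, 2], b:[0]  free=[FFF.............]
after unlink(a) → b:[0]  free=[F...............]

bitmap = F...............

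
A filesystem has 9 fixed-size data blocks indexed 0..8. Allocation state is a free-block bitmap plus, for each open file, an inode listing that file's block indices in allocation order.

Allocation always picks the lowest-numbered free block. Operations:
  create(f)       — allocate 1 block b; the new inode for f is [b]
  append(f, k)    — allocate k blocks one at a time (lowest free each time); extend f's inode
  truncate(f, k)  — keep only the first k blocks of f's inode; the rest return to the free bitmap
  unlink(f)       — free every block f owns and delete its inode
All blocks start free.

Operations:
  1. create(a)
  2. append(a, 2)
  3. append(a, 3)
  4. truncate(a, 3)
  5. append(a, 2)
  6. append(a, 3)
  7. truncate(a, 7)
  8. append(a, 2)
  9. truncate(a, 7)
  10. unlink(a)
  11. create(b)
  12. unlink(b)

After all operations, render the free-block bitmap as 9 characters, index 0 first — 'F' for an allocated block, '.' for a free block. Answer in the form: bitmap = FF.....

bitmap = .........

[1] create(a) — a=0 (map F........)
[2] append(a, 2) — a=0,1,2 (map FFF......)
[3] append(a, 3) — a=0,1,2,3,4,5 (map FFFFFF...)
[4] truncate(a, 3) — a=0,1,2 (map FFF......)
[5] append(a, 2) — a=0,1,2,3,4 (map FFFFF....)
[6] append(a, 3) — a=0,1,2,3,4,5,6,7 (map FFFFFFFF.)
[7] truncate(a, 7) — a=0,1,2,3,4,5,6 (map FFFFFFF..)
[8] append(a, 2) — a=0,1,2,3,4,5,6,7,8 (map FFFFFFFFF)
[9] truncate(a, 7) — a=0,1,2,3,4,5,6 (map FFFFFFF..)
[10] unlink(a) —  (map .........)
[11] create(b) — b=0 (map F........)
[12] unlink(b) —  (map .........)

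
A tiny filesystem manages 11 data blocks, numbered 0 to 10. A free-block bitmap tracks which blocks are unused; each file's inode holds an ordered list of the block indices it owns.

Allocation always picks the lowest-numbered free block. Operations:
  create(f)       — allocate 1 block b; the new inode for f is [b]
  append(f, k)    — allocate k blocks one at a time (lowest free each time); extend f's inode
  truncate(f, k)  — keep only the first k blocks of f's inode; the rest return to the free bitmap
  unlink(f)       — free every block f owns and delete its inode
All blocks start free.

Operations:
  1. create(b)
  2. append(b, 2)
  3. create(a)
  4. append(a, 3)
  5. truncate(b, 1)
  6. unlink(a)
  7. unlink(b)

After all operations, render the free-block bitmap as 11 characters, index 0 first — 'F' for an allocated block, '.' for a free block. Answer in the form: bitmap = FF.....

bitmap = ...........

[1] create(b) — b=0 (map F..........)
[2] append(b, 2) — b=0,1,2 (map FFF........)
[3] create(a) — a=3 b=0,1,2 (map FFFF.......)
[4] append(a, 3) — a=3,4,5,6 b=0,1,2 (map FFFFFFF....)
[5] truncate(b, 1) — a=3,4,5,6 b=0 (map F..FFFF....)
[6] unlink(a) — b=0 (map F..........)
[7] unlink(b) —  (map ...........)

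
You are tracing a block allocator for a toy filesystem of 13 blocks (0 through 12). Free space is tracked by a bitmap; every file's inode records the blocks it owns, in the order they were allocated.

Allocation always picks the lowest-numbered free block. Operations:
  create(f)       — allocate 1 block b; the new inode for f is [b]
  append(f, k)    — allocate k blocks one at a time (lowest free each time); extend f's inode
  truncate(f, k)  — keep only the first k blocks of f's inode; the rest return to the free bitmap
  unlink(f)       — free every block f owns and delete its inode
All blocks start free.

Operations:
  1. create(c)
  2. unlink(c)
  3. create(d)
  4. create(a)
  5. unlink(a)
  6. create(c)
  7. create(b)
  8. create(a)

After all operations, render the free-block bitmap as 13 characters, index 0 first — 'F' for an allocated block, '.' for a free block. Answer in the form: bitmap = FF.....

  1. create(c)  ⇒  F............  {c→[0]}
  2. unlink(c)  ⇒  .............  {}
  3. create(d)  ⇒  F............  {d→[0]}
  4. create(a)  ⇒  FF...........  {a→[1]; d→[0]}
  5. unlink(a)  ⇒  F............  {d→[0]}
  6. create(c)  ⇒  FF...........  {c→[1]; d→[0]}
  7. create(b)  ⇒  FFF..........  {b→[2]; c→[1]; d→[0]}
  8. create(a)  ⇒  FFFF.........  {a→[3]; b→[2]; c→[1]; d→[0]}

bitmap = FFFF.........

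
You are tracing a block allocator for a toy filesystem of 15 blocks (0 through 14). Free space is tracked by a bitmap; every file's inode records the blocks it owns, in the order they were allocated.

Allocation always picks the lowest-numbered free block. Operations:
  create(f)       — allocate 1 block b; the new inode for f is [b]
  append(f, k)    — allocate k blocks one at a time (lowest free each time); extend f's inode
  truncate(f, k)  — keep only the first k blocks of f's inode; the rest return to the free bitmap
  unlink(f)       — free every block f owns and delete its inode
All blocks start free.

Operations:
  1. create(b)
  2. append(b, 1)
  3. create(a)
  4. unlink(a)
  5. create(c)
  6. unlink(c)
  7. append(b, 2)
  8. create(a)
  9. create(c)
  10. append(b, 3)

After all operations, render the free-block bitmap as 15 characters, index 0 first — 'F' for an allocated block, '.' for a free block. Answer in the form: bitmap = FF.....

bitmap = FFFFFFFFF......

after create(b) → b:[0]  free=[F..............]
after append(b, 1) → b:[0, 1]  free=[FF.............]
after create(a) → a:[2], b:[0, 1]  free=[FFF............]
after unlink(a) → b:[0, 1]  free=[FF.............]
after create(c) → b:[0, 1], c:[2]  free=[FFF............]
after unlink(c) → b:[0, 1]  free=[FF.............]
after append(b, 2) → b:[0, 1, 2, 3]  free=[FFFF...........]
after create(a) → a:[4], b:[0, 1, 2, 3]  free=[FFFFF..........]
after create(c) → a:[4], b:[0, 1, 2, 3], c:[5]  free=[FFFFFF.........]
after append(b, 3) → a:[4], b:[0, 1, 2, 3, 6, 7, 8], c:[5]  free=[FFFFFFFFF......]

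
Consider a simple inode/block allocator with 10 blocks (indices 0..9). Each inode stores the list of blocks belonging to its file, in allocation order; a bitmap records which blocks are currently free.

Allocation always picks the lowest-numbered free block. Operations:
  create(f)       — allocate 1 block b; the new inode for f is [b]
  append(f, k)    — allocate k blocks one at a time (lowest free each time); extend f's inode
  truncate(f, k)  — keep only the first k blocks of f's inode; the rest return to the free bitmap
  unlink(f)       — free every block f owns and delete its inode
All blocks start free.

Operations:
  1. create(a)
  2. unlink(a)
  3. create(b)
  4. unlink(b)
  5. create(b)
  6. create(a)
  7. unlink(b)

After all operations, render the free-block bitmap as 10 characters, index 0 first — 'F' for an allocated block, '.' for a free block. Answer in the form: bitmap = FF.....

bitmap = .F........

after create(a) → a:[0]  free=[F.........]
after unlink(a) →   free=[..........]
after create(b) → b:[0]  free=[F.........]
after unlink(b) →   free=[..........]
after create(b) → b:[0]  free=[F.........]
after create(a) → a:[1], b:[0]  free=[FF........]
after unlink(b) → a:[1]  free=[.F........]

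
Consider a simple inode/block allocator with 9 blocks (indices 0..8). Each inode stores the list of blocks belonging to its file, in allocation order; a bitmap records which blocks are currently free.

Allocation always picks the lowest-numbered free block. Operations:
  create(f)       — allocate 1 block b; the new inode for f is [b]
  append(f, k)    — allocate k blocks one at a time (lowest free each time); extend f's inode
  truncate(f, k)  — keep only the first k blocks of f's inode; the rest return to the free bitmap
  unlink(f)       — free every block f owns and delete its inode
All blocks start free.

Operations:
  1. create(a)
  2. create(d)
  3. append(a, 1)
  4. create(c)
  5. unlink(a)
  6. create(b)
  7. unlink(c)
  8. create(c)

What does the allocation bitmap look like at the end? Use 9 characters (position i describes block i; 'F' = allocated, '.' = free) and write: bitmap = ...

  1. create(a)  ⇒  F........  {a→[0]}
  2. create(d)  ⇒  FF.......  {a→[0]; d→[1]}
  3. append(a, 1)  ⇒  FFF......  {a→[0, 2]; d→[1]}
  4. create(c)  ⇒  FFFF.....  {a→[0, 2]; c→[3]; d→[1]}
  5. unlink(a)  ⇒  .F.F.....  {c→[3]; d→[1]}
  6. create(b)  ⇒  FF.F.....  {b→[0]; c→[3]; d→[1]}
  7. unlink(c)  ⇒  FF.......  {b→[0]; d→[1]}
  8. create(c)  ⇒  FFF......  {b→[0]; c→[2]; d→[1]}

bitmap = FFF......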